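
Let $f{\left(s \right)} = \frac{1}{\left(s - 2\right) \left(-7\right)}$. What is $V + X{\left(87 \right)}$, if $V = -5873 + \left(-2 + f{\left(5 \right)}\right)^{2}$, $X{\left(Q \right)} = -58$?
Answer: $- \frac{2613722}{441} \approx -5926.8$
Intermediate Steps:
$f{\left(s \right)} = - \frac{1}{7 \left(-2 + s\right)}$ ($f{\left(s \right)} = \frac{1}{-2 + s} \left(- \frac{1}{7}\right) = - \frac{1}{7 \left(-2 + s\right)}$)
$V = - \frac{2588144}{441}$ ($V = -5873 + \left(-2 - \frac{1}{-14 + 7 \cdot 5}\right)^{2} = -5873 + \left(-2 - \frac{1}{-14 + 35}\right)^{2} = -5873 + \left(-2 - \frac{1}{21}\right)^{2} = -5873 + \left(- \frac{43}{21}\right)^{2} = -5873 + \frac{1849}{441} = - \frac{2588144}{441} \approx -5868.8$)
$V + X{\left(87 \right)} = - \frac{2588144}{441} - 58 = - \frac{2613722}{441}$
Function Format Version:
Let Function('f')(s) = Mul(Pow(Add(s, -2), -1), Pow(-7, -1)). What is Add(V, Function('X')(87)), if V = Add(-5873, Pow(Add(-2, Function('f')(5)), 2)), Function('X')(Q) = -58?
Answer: Rational(-2613722, 441) ≈ -5926.8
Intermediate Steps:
Function('f')(s) = Mul(Rational(-1, 7), Pow(Add(-2, s), -1)) (Function('f')(s) = Mul(Pow(Add(-2, s), -1), Rational(-1, 7)) = Mul(Rational(-1, 7), Pow(Add(-2, s), -1)))
V = Rational(-2588144, 441) (V = Add(-5873, Pow(Add(-2, Mul(-1, Pow(Add(-14, Mul(7, 5)), -1))), 2)) = Add(-5873, Pow(Add(-2, Mul(-1, Pow(Add(-14, 35), -1))), 2)) = Add(-5873, Pow(Add(-2, Mul(-1, Pow(21, -1))), 2)) = Add(-5873, Pow(Add(-2, Mul(-1, Rational(1, 21))), 2)) = Add(-5873, Pow(Add(-2, Rational(-1, 21)), 2)) = Add(-5873, Pow(Rational(-43, 21), 2)) = Add(-5873, Rational(1849, 441)) = Rational(-2588144, 441) ≈ -5868.8)
Add(V, Function('X')(87)) = Add(Rational(-2588144, 441), -58) = Rational(-2613722, 441)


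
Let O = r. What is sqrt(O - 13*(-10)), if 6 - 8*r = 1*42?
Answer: sqrt(502)/2 ≈ 11.203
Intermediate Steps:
r = -9/2 (r = 3/4 - 42/8 = 3/4 - 1/8*42 = 3/4 - 21/4 = -9/2 ≈ -4.5000)
O = -9/2 ≈ -4.5000
sqrt(O - 13*(-10)) = sqrt(-9/2 - 13*(-10)) = sqrt(-9/2 + 130) = sqrt(251/2) = sqrt(502)/2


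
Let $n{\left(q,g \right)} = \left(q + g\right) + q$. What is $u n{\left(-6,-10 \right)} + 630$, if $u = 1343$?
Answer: $-28916$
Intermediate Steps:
$n{\left(q,g \right)} = g + 2 q$ ($n{\left(q,g \right)} = \left(g + q\right) + q = g + 2 q$)
$u n{\left(-6,-10 \right)} + 630 = 1343 \left(-10 + 2 \left(-6\right)\right) + 630 = 1343 \left(-10 - 12\right) + 630 = 1343 \left(-22\right) + 630 = -29546 + 630 = -28916$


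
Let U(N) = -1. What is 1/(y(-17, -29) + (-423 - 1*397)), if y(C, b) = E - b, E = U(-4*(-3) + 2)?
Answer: -1/792 ≈ -0.0012626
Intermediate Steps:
E = -1
y(C, b) = -1 - b
1/(y(-17, -29) + (-423 - 1*397)) = 1/((-1 - 1*(-29)) + (-423 - 1*397)) = 1/((-1 + 29) + (-423 - 397)) = 1/(28 - 820) = 1/(-792) = -1/792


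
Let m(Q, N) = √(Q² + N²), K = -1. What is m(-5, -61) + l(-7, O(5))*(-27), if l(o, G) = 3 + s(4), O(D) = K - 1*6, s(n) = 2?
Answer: -135 + √3746 ≈ -73.795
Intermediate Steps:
m(Q, N) = √(N² + Q²)
O(D) = -7 (O(D) = -1 - 1*6 = -1 - 6 = -7)
l(o, G) = 5 (l(o, G) = 3 + 2 = 5)
m(-5, -61) + l(-7, O(5))*(-27) = √((-61)² + (-5)²) + 5*(-27) = √(3721 + 25) - 135 = √3746 - 135 = -135 + √3746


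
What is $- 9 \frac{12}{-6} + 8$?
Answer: $26$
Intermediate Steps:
$- 9 \frac{12}{-6} + 8 = - 9 \cdot 12 \left(- \frac{1}{6}\right) + 8 = \left(-9\right) \left(-2\right) + 8 = 18 + 8 = 26$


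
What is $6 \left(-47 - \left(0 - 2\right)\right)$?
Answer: $-270$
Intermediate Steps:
$6 \left(-47 - \left(0 - 2\right)\right) = 6 \left(-47 - -2\right) = 6 \left(-47 + 2\right) = 6 \left(-45\right) = -270$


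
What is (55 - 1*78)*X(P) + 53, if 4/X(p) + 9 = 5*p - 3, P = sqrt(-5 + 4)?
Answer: 10061/169 + 460*I/169 ≈ 59.533 + 2.7219*I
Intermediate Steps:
P = I (P = sqrt(-1) = I ≈ 1.0*I)
X(p) = 4/(-12 + 5*p) (X(p) = 4/(-9 + (5*p - 3)) = 4/(-9 + (-3 + 5*p)) = 4/(-12 + 5*p))
(55 - 1*78)*X(P) + 53 = (55 - 1*78)*(4/(-12 + 5*I)) + 53 = (55 - 78)*(4*((-12 - 5*I)/169)) + 53 = -92*(-12 - 5*I)/169 + 53 = 53 - 92*(-12 - 5*I)/169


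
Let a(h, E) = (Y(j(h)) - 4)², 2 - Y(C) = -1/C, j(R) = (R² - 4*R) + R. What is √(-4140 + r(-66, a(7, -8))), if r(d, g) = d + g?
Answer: I*√3294479/28 ≈ 64.824*I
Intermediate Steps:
j(R) = R² - 3*R
Y(C) = 2 + 1/C (Y(C) = 2 - (-1)/C = 2 + 1/C)
a(h, E) = (-2 + 1/(h*(-3 + h)))² (a(h, E) = ((2 + 1/(h*(-3 + h))) - 4)² = (-2 + 1/(h*(-3 + h)))²)
√(-4140 + r(-66, a(7, -8))) = √(-4140 + (-66 + (1 - 2*7*(-3 + 7))²/(7²*(-3 + 7)²))) = √(-4140 + (-66 + (1/49)*(1 - 2*7*4)²/4²)) = √(-4140 + (-66 + (1/49)*(1 - 56)²*(1/16))) = √(-4140 + (-66 + (1/49)*(-55)²*(1/16))) = √(-4140 + (-66 + (1/49)*3025*(1/16))) = √(-4140 + (-66 + 3025/784)) = √(-4140 - 48719/784) = √(-3294479/784) = I*√3294479/28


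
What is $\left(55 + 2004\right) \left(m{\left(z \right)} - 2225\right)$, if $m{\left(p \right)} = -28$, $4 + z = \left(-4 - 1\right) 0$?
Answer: $-4638927$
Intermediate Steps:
$z = -4$ ($z = -4 + \left(-4 - 1\right) 0 = -4 - 0 = -4 + 0 = -4$)
$\left(55 + 2004\right) \left(m{\left(z \right)} - 2225\right) = \left(55 + 2004\right) \left(-28 - 2225\right) = 2059 \left(-2253\right) = -4638927$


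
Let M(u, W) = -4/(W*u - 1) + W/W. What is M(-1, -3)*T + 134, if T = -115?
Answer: 249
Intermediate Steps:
M(u, W) = 1 - 4/(-1 + W*u) (M(u, W) = -4/(-1 + W*u) + 1 = 1 - 4/(-1 + W*u))
M(-1, -3)*T + 134 = ((-5 - 3*(-1))/(-1 - 3*(-1)))*(-115) + 134 = ((-5 + 3)/(-1 + 3))*(-115) + 134 = (-2/2)*(-115) + 134 = ((½)*(-2))*(-115) + 134 = -1*(-115) + 134 = 115 + 134 = 249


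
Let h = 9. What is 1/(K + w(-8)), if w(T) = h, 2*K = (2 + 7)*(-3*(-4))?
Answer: 1/63 ≈ 0.015873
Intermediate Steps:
K = 54 (K = ((2 + 7)*(-3*(-4)))/2 = (9*12)/2 = (½)*108 = 54)
w(T) = 9
1/(K + w(-8)) = 1/(54 + 9) = 1/63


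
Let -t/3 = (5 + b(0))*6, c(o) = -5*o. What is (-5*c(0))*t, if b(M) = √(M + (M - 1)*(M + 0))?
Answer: 0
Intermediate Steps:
b(M) = √(M + M*(-1 + M)) (b(M) = √(M + (-1 + M)*M) = √(M + M*(-1 + M)))
t = -90 (t = -3*(5 + √(0²))*6 = -3*(5 + √0)*6 = -3*(5 + 0)*6 = -15*6 = -3*30 = -90)
(-5*c(0))*t = -(-25)*0*(-90) = -5*0*(-90) = 0*(-90) = 0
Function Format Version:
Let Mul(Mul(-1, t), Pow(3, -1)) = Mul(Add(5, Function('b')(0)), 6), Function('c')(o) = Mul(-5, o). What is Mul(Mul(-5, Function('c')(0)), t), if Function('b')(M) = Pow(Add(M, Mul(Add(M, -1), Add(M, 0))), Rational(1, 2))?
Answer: 0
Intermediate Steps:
Function('b')(M) = Pow(Add(M, Mul(M, Add(-1, M))), Rational(1, 2)) (Function('b')(M) = Pow(Add(M, Mul(Add(-1, M), M)), Rational(1, 2)) = Pow(Add(M, Mul(M, Add(-1, M))), Rational(1, 2)))
t = -90 (t = Mul(-3, Mul(Add(5, Pow(Pow(0, 2), Rational(1, 2))), 6)) = Mul(-3, Mul(Add(5, Pow(0, Rational(1, 2))), 6)) = Mul(-3, Mul(Add(5, 0), 6)) = Mul(-3, Mul(5, 6)) = Mul(-3, 30) = -90)
Mul(Mul(-5, Function('c')(0)), t) = Mul(Mul(-5, Mul(-5, 0)), -90) = Mul(Mul(-5, 0), -90) = Mul(0, -90) = 0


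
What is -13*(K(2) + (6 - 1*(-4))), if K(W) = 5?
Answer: -195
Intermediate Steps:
-13*(K(2) + (6 - 1*(-4))) = -13*(5 + (6 - 1*(-4))) = -13*(5 + (6 + 4)) = -13*(5 + 10) = -13*15 = -195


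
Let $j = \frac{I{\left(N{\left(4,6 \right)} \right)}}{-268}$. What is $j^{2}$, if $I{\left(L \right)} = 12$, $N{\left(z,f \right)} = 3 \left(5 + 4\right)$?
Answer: $\frac{9}{4489} \approx 0.0020049$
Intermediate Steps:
$N{\left(z,f \right)} = 27$ ($N{\left(z,f \right)} = 3 \cdot 9 = 27$)
$j = - \frac{3}{67}$ ($j = \frac{12}{-268} = 12 \left(- \frac{1}{268}\right) = - \frac{3}{67} \approx -0.044776$)
$j^{2} = \left(- \frac{3}{67}\right)^{2} = \frac{9}{4489}$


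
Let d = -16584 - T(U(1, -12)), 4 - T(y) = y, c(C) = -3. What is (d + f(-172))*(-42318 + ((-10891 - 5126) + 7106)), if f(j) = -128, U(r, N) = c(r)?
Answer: 856497651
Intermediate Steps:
U(r, N) = -3
T(y) = 4 - y
d = -16591 (d = -16584 - (4 - 1*(-3)) = -16584 - (4 + 3) = -16584 - 1*7 = -16584 - 7 = -16591)
(d + f(-172))*(-42318 + ((-10891 - 5126) + 7106)) = (-16591 - 128)*(-42318 + ((-10891 - 5126) + 7106)) = -16719*(-42318 + (-16017 + 7106)) = -16719*(-42318 - 8911) = -16719*(-51229) = 856497651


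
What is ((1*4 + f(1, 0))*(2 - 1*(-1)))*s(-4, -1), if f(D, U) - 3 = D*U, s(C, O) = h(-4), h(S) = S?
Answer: -84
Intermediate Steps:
s(C, O) = -4
f(D, U) = 3 + D*U
((1*4 + f(1, 0))*(2 - 1*(-1)))*s(-4, -1) = ((1*4 + (3 + 1*0))*(2 - 1*(-1)))*(-4) = ((4 + (3 + 0))*(2 + 1))*(-4) = ((4 + 3)*3)*(-4) = (7*3)*(-4) = 21*(-4) = -84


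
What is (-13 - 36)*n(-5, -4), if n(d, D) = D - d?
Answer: -49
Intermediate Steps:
(-13 - 36)*n(-5, -4) = (-13 - 36)*(-4 - 1*(-5)) = -49*(-4 + 5) = -49*1 = -49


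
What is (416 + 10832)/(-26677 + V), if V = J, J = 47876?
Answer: 11248/21199 ≈ 0.53059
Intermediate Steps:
V = 47876
(416 + 10832)/(-26677 + V) = (416 + 10832)/(-26677 + 47876) = 11248/21199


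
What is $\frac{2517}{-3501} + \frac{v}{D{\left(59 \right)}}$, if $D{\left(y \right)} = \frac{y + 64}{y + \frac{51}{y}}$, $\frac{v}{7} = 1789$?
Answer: $\frac{5734640421}{940991} \approx 6094.3$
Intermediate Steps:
$v = 12523$ ($v = 7 \cdot 1789 = 12523$)
$D{\left(y \right)} = \frac{64 + y}{y + \frac{51}{y}}$
$\frac{2517}{-3501} + \frac{v}{D{\left(59 \right)}} = \frac{2517}{-3501} + \frac{12523}{59 \frac{1}{51 + 59^{2}} \left(64 + 59\right)} = 2517 \left(- \frac{1}{3501}\right) + \frac{12523}{59 \frac{1}{51 + 3481} \cdot 123} = - \frac{839}{1167} + \frac{12523}{59 \cdot \frac{1}{3532} \cdot 123} = - \frac{839}{1167} + \frac{12523}{\frac{7257}{3532}} = - \frac{839}{1167} + 12523 \cdot \frac{3532}{7257} = - \frac{839}{1167} + \frac{44231236}{7257} = \frac{5734640421}{940991}$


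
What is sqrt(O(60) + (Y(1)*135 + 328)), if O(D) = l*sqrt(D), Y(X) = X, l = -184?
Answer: sqrt(463 - 368*sqrt(15)) ≈ 31.02*I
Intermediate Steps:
O(D) = -184*sqrt(D)
sqrt(O(60) + (Y(1)*135 + 328)) = sqrt(-368*sqrt(15) + (1*135 + 328)) = sqrt(-368*sqrt(15) + (135 + 328)) = sqrt(-368*sqrt(15) + 463) = sqrt(463 - 368*sqrt(15))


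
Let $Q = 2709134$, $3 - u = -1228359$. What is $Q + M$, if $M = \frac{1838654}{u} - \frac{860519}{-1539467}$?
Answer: $\frac{2561518974869766266}{945511381527} \approx 2.7091 \cdot 10^{6}$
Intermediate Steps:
$u = 1228362$ ($u = 3 - -1228359 = 3 + 1228359 = 1228362$)
$M = \frac{1943787998648}{945511381527}$ ($M = \frac{1838654}{1228362} - \frac{860519}{-1539467} = 1838654 \cdot \frac{1}{1228362} - - \frac{860519}{1539467} = \frac{919327}{614181} + \frac{860519}{1539467} = \frac{1943787998648}{945511381527} \approx 2.0558$)
$Q + M = 2709134 + \frac{1943787998648}{945511381527} = \frac{2561518974869766266}{945511381527}$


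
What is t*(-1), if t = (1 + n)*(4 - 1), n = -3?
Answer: 6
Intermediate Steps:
t = -6 (t = (1 - 3)*(4 - 1) = -2*3 = -6)
t*(-1) = -6*(-1) = 6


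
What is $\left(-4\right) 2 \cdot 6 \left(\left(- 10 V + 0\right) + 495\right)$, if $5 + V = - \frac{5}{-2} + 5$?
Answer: $-22560$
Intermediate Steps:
$V = \frac{5}{2}$ ($V = -5 + \left(- \frac{5}{-2} + 5\right) = -5 + \left(\left(-5\right) \left(- \frac{1}{2}\right) + 5\right) = -5 + \left(\frac{5}{2} + 5\right) = -5 + \frac{15}{2} = \frac{5}{2} \approx 2.5$)
$\left(-4\right) 2 \cdot 6 \left(\left(- 10 V + 0\right) + 495\right) = \left(-4\right) 2 \cdot 6 \left(\left(\left(-10\right) \frac{5}{2} + 0\right) + 495\right) = \left(-8\right) 6 \left(\left(-25 + 0\right) + 495\right) = - 48 \left(-25 + 495\right) = \left(-48\right) 470 = -22560$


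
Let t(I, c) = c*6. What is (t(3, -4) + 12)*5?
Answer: -60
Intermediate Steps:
t(I, c) = 6*c
(t(3, -4) + 12)*5 = (6*(-4) + 12)*5 = (-24 + 12)*5 = -12*5 = -60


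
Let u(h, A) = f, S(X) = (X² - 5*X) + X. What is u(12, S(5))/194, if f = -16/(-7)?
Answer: 8/679 ≈ 0.011782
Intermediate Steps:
S(X) = X² - 4*X
f = 16/7 (f = -16*(-⅐) = 16/7 ≈ 2.2857)
u(h, A) = 16/7
u(12, S(5))/194 = (16/7)/194 = (1/194)*(16/7) = 8/679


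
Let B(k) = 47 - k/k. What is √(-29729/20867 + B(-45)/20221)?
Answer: 3*I*√574265829452029/60278801 ≈ 1.1926*I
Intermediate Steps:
B(k) = 46 (B(k) = 47 - 1*1 = 47 - 1 = 46)
√(-29729/20867 + B(-45)/20221) = √(-29729/20867 + 46/20221) = √(-29729*1/20867 + 46*(1/20221)) = √(-4247/2981 + 46/20221) = √(-85741461/60278801) = 3*I*√574265829452029/60278801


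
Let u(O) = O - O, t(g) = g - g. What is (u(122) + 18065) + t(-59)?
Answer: 18065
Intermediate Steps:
t(g) = 0
u(O) = 0
(u(122) + 18065) + t(-59) = (0 + 18065) + 0 = 18065 + 0 = 18065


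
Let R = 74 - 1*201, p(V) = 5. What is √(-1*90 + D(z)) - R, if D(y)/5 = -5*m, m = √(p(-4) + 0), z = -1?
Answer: 127 + √(-90 - 25*√5) ≈ 127.0 + 12.079*I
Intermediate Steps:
R = -127 (R = 74 - 201 = -127)
m = √5 (m = √(5 + 0) = √5 ≈ 2.2361)
D(y) = -25*√5 (D(y) = 5*(-5*√5) = -25*√5)
√(-1*90 + D(z)) - R = √(-1*90 - 25*√5) - 1*(-127) = √(-90 - 25*√5) + 127 = 127 + √(-90 - 25*√5)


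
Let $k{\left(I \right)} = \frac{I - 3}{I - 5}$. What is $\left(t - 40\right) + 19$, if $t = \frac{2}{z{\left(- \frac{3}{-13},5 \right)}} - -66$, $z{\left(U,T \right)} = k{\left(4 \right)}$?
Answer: $43$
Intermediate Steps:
$k{\left(I \right)} = \frac{-3 + I}{-5 + I}$
$z{\left(U,T \right)} = -1$ ($z{\left(U,T \right)} = \frac{-3 + 4}{-5 + 4} = \frac{1}{-1} \cdot 1 = \left(-1\right) 1 = -1$)
$t = 64$ ($t = \frac{2}{-1} - -66 = 2 \left(-1\right) + 66 = -2 + 66 = 64$)
$\left(t - 40\right) + 19 = \left(64 - 40\right) + 19 = 24 + 19 = 43$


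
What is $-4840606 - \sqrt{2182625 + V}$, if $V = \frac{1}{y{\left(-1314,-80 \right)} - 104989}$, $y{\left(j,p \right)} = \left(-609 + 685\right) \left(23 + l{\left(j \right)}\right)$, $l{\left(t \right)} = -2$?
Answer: $-4840606 - \frac{8 \sqrt{364570416935863}}{103393} \approx -4.8421 \cdot 10^{6}$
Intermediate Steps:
$y{\left(j,p \right)} = 1596$ ($y{\left(j,p \right)} = \left(-609 + 685\right) \left(23 - 2\right) = 76 \cdot 21 = 1596$)
$V = - \frac{1}{103393}$ ($V = \frac{1}{1596 - 104989} = \frac{1}{-103393} = - \frac{1}{103393} \approx -9.6718 \cdot 10^{-6}$)
$-4840606 - \sqrt{2182625 + V} = -4840606 - \sqrt{2182625 - \frac{1}{103393}} = -4840606 - \sqrt{\frac{225668146624}{103393}} = -4840606 - \frac{8 \sqrt{364570416935863}}{103393}$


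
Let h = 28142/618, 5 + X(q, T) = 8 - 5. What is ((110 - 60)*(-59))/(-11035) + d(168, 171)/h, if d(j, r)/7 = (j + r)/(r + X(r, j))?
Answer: 3021317609/5248243793 ≈ 0.57568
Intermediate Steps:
X(q, T) = -2 (X(q, T) = -5 + (8 - 5) = -5 + 3 = -2)
h = 14071/309 (h = 28142*(1/618) = 14071/309 ≈ 45.537)
d(j, r) = 7*(j + r)/(-2 + r) (d(j, r) = 7*((j + r)/(r - 2)) = 7*((j + r)/(-2 + r)) = 7*(j + r)/(-2 + r))
((110 - 60)*(-59))/(-11035) + d(168, 171)/h = ((110 - 60)*(-59))/(-11035) + (7*(168 + 171)/(-2 + 171))/(14071/309) = (50*(-59))*(-1/11035) + (7*339/169)*(309/14071) = -2950*(-1/11035) + (7*(1/169)*339)*(309/14071) = 590/2207 + (2373/169)*(309/14071) = 590/2207 + 733257/2377999 = 3021317609/5248243793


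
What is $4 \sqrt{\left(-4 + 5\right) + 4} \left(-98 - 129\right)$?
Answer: $- 908 \sqrt{5} \approx -2030.3$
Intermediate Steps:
$4 \sqrt{\left(-4 + 5\right) + 4} \left(-98 - 129\right) = 4 \sqrt{1 + 4} \left(-227\right) = 4 \sqrt{5} \left(-227\right) = - 908 \sqrt{5}$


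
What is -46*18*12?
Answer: -9936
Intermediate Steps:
-46*18*12 = -828*12 = -9936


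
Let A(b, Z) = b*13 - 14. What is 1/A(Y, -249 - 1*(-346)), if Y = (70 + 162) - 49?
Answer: 1/2365 ≈ 0.00042283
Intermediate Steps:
Y = 183 (Y = 232 - 49 = 183)
A(b, Z) = -14 + 13*b (A(b, Z) = 13*b - 14 = -14 + 13*b)
1/A(Y, -249 - 1*(-346)) = 1/(-14 + 13*183) = 1/(-14 + 2379) = 1/2365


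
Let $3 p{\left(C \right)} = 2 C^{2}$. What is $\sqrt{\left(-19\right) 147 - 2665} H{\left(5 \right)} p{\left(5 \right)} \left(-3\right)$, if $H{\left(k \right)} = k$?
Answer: $- 250 i \sqrt{5458} \approx - 18470.0 i$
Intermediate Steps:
$p{\left(C \right)} = \frac{2 C^{2}}{3}$
$\sqrt{\left(-19\right) 147 - 2665} H{\left(5 \right)} p{\left(5 \right)} \left(-3\right) = \sqrt{\left(-19\right) 147 - 2665} \cdot 5 \frac{2 \cdot 5^{2}}{3} \left(-3\right) = \sqrt{-2793 - 2665} \cdot 5 \cdot \frac{2}{3} \cdot 25 \left(-3\right) = \sqrt{-5458} \cdot 5 \cdot \frac{50}{3} \left(-3\right) = i \sqrt{5458} \cdot \frac{250}{3} \left(-3\right) = i \sqrt{5458} \left(-250\right) = - 250 i \sqrt{5458}$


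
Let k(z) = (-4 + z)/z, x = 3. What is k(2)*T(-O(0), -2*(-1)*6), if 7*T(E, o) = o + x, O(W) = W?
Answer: -15/7 ≈ -2.1429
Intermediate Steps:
T(E, o) = 3/7 + o/7 (T(E, o) = (o + 3)/7 = (3 + o)/7 = 3/7 + o/7)
k(z) = (-4 + z)/z
k(2)*T(-O(0), -2*(-1)*6) = ((-4 + 2)/2)*(3/7 + (-2*(-1)*6)/7) = ((½)*(-2))*(3/7 + (2*6)/7) = -(3/7 + (⅐)*12) = -(3/7 + 12/7) = -1*15/7 = -15/7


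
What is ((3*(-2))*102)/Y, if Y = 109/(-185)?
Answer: 113220/109 ≈ 1038.7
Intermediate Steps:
Y = -109/185 (Y = 109*(-1/185) = -109/185 ≈ -0.58919)
((3*(-2))*102)/Y = ((3*(-2))*102)/(-109/185) = -6*102*(-185/109) = -612*(-185/109) = 113220/109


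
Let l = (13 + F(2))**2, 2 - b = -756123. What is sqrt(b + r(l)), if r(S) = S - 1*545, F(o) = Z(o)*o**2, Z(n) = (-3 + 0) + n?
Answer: sqrt(755661) ≈ 869.29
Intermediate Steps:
b = 756125 (b = 2 - 1*(-756123) = 2 + 756123 = 756125)
Z(n) = -3 + n
F(o) = o**2*(-3 + o) (F(o) = (-3 + o)*o**2 = o**2*(-3 + o))
l = 81 (l = (13 + 2**2*(-3 + 2))**2 = (13 + 4*(-1))**2 = (13 - 4)**2 = 9**2 = 81)
r(S) = -545 + S (r(S) = S - 545 = -545 + S)
sqrt(b + r(l)) = sqrt(756125 + (-545 + 81)) = sqrt(756125 - 464) = sqrt(755661)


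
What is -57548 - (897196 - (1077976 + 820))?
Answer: 124052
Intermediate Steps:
-57548 - (897196 - (1077976 + 820)) = -57548 - (897196 - 1*1078796) = -57548 - (897196 - 1078796) = -57548 - 1*(-181600) = -57548 + 181600 = 124052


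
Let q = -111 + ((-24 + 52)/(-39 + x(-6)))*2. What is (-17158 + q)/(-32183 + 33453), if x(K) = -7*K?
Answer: -51751/3810 ≈ -13.583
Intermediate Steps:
q = -277/3 (q = -111 + ((-24 + 52)/(-39 - 7*(-6)))*2 = -111 + (28/(-39 + 42))*2 = -111 + (28/3)*2 = -111 + 56/3 = -277/3 ≈ -92.333)
(-17158 + q)/(-32183 + 33453) = (-17158 - 277/3)/(-32183 + 33453) = -51751/3/1270 = -51751/3*1/1270 = -51751/3810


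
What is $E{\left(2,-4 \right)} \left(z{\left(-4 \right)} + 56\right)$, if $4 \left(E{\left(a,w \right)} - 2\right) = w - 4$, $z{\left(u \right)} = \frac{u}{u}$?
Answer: $0$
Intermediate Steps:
$z{\left(u \right)} = 1$
$E{\left(a,w \right)} = 1 + \frac{w}{4}$ ($E{\left(a,w \right)} = 2 + \frac{w - 4}{4} = 2 + \frac{-4 + w}{4} = 2 + \left(-1 + \frac{w}{4}\right) = 1 + \frac{w}{4}$)
$E{\left(2,-4 \right)} \left(z{\left(-4 \right)} + 56\right) = \left(1 + \frac{1}{4} \left(-4\right)\right) \left(1 + 56\right) = \left(1 - 1\right) 57 = 0 \cdot 57 = 0$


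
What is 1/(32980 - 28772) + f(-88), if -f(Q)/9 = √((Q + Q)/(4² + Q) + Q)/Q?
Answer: 1/4208 + 3*I*√770/88 ≈ 0.00023764 + 0.94598*I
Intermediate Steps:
f(Q) = -9*√(Q + 2*Q/(16 + Q))/Q (f(Q) = -9*√((Q + Q)/(4² + Q) + Q)/Q = -9*√((2*Q)/(16 + Q) + Q)/Q = -9*√(2*Q/(16 + Q) + Q)/Q = -9*√(Q + 2*Q/(16 + Q))/Q)
1/(32980 - 28772) + f(-88) = 1/(32980 - 28772) - 9*√(-88*(18 - 88)/(16 - 88))/(-88) = 1/4208 - 9*(-1/88)*√(-88*(-70)/(-72)) = 1/4208 - 9*(-1/88)*√(-88*(-1/72)*(-70)) = 1/4208 - 9*(-1/88)*√(-770/9) = 1/4208 - 9*(-1/88)*I*√770/3 = 1/4208 + 3*I*√770/88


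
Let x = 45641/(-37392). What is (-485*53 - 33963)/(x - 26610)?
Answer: 2231105856/995046761 ≈ 2.2422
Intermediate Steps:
x = -45641/37392 (x = 45641*(-1/37392) = -45641/37392 ≈ -1.2206)
(-485*53 - 33963)/(x - 26610) = (-485*53 - 33963)/(-45641/37392 - 26610) = (-25705 - 33963)/(-995046761/37392) = -59668*(-37392/995046761) = 2231105856/995046761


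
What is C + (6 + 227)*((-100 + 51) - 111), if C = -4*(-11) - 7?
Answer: -37243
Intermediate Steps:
C = 37 (C = 44 - 7 = 37)
C + (6 + 227)*((-100 + 51) - 111) = 37 + (6 + 227)*((-100 + 51) - 111) = 37 + 233*(-49 - 111) = 37 + 233*(-160) = 37 - 37280 = -37243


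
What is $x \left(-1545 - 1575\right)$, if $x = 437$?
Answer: $-1363440$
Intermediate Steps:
$x \left(-1545 - 1575\right) = 437 \left(-1545 - 1575\right) = 437 \left(-3120\right) = -1363440$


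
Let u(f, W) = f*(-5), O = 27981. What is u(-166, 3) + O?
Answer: 28811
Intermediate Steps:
u(f, W) = -5*f
u(-166, 3) + O = -5*(-166) + 27981 = 830 + 27981 = 28811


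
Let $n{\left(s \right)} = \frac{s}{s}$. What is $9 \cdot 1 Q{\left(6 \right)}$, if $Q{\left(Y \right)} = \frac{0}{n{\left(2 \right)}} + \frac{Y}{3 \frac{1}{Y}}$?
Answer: $108$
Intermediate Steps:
$n{\left(s \right)} = 1$
$Q{\left(Y \right)} = \frac{Y^{2}}{3}$ ($Q{\left(Y \right)} = \frac{0}{1} + \frac{Y}{3 \frac{1}{Y}} = 0 \cdot 1 + Y \frac{Y}{3} = 0 + \frac{Y^{2}}{3} = \frac{Y^{2}}{3}$)
$9 \cdot 1 Q{\left(6 \right)} = 9 \cdot 1 \frac{6^{2}}{3} = 9 \cdot \frac{1}{3} \cdot 36 = 9 \cdot 12 = 108$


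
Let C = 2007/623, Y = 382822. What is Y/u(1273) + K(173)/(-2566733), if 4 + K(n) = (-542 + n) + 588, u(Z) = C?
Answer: 612160958676193/5151433131 ≈ 1.1883e+5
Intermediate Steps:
C = 2007/623 (C = 2007*(1/623) = 2007/623 ≈ 3.2215)
u(Z) = 2007/623
K(n) = 42 + n (K(n) = -4 + ((-542 + n) + 588) = -4 + (46 + n) = 42 + n)
Y/u(1273) + K(173)/(-2566733) = 382822/(2007/623) + (42 + 173)/(-2566733) = 382822*(623/2007) + 215*(-1/2566733) = 238498106/2007 - 215/2566733 = 612160958676193/5151433131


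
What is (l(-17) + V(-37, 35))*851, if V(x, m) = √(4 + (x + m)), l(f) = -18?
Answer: -15318 + 851*√2 ≈ -14115.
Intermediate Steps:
V(x, m) = √(4 + m + x) (V(x, m) = √(4 + (m + x)) = √(4 + m + x))
(l(-17) + V(-37, 35))*851 = (-18 + √(4 + 35 - 37))*851 = (-18 + √2)*851 = -15318 + 851*√2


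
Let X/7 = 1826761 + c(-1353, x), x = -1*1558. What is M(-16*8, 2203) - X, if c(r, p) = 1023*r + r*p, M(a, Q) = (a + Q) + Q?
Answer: -17850034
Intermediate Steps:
x = -1558
M(a, Q) = a + 2*Q (M(a, Q) = (Q + a) + Q = a + 2*Q)
c(r, p) = 1023*r + p*r
X = 17854312 (X = 7*(1826761 - 1353*(1023 - 1558)) = 7*(1826761 - 1353*(-535)) = 7*(1826761 + 723855) = 7*2550616 = 17854312)
M(-16*8, 2203) - X = (-16*8 + 2*2203) - 1*17854312 = (-128 + 4406) - 17854312 = 4278 - 17854312 = -17850034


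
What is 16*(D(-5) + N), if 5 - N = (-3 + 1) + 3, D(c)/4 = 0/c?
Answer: 64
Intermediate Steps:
D(c) = 0 (D(c) = 4*(0/c) = 4*0 = 0)
N = 4 (N = 5 - ((-3 + 1) + 3) = 5 - (-2 + 3) = 5 - 1*1 = 5 - 1 = 4)
16*(D(-5) + N) = 16*(0 + 4) = 16*4 = 64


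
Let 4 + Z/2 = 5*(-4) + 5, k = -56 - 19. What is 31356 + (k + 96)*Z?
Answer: 30558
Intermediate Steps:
k = -75
Z = -38 (Z = -8 + 2*(5*(-4) + 5) = -8 + 2*(-20 + 5) = -8 + 2*(-15) = -8 - 30 = -38)
31356 + (k + 96)*Z = 31356 + (-75 + 96)*(-38) = 31356 + 21*(-38) = 31356 - 798 = 30558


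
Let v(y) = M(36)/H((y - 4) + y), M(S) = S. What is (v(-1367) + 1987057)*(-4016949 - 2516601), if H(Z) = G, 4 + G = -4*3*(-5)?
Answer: -90877783237425/7 ≈ -1.2983e+13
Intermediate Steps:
G = 56 (G = -4 - 4*3*(-5) = -4 - 12*(-5) = -4 + 60 = 56)
H(Z) = 56
v(y) = 9/14 (v(y) = 36/56 = 36*(1/56) = 9/14)
(v(-1367) + 1987057)*(-4016949 - 2516601) = (9/14 + 1987057)*(-4016949 - 2516601) = (27818807/14)*(-6533550) = -90877783237425/7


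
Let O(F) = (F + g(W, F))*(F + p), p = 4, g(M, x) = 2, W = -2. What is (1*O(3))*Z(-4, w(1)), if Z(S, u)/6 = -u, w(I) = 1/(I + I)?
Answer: -105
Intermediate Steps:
w(I) = 1/(2*I)
Z(S, u) = -6*u (Z(S, u) = 6*(-u) = -6*u)
O(F) = (2 + F)*(4 + F) (O(F) = (F + 2)*(F + 4) = (2 + F)*(4 + F))
(1*O(3))*Z(-4, w(1)) = (1*(8 + 3² + 6*3))*(-3/1) = (1*(8 + 9 + 18))*(-3) = (1*35)*(-6*½) = 35*(-3) = -105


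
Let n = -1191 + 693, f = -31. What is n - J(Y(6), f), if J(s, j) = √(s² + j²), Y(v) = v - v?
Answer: -529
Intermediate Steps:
n = -498
Y(v) = 0
J(s, j) = √(j² + s²)
n - J(Y(6), f) = -498 - √((-31)² + 0²) = -498 - √(961 + 0) = -498 - √961 = -498 - 1*31 = -498 - 31 = -529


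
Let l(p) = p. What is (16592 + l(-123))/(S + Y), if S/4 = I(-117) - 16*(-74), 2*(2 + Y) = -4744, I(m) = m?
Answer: 16469/1894 ≈ 8.6954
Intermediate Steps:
Y = -2374 (Y = -2 + (½)*(-4744) = -2 - 2372 = -2374)
S = 4268 (S = 4*(-117 - 16*(-74)) = 4*(-117 - 1*(-1184)) = 4*(-117 + 1184) = 4*1067 = 4268)
(16592 + l(-123))/(S + Y) = (16592 - 123)/(4268 - 2374) = 16469/1894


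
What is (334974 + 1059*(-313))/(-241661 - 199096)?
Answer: -1169/146919 ≈ -0.0079568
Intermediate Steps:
(334974 + 1059*(-313))/(-241661 - 199096) = (334974 - 331467)/(-440757) = 3507*(-1/440757) = -1169/146919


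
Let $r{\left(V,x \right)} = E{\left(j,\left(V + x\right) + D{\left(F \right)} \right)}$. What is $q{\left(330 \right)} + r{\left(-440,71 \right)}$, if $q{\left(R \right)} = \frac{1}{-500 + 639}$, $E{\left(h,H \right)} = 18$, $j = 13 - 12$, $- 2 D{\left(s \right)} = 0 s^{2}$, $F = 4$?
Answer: $\frac{2503}{139} \approx 18.007$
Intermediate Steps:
$D{\left(s \right)} = 0$ ($D{\left(s \right)} = - \frac{0 s^{2}}{2} = \left(- \frac{1}{2}\right) 0 = 0$)
$j = 1$
$q{\left(R \right)} = \frac{1}{139}$
$r{\left(V,x \right)} = 18$
$q{\left(330 \right)} + r{\left(-440,71 \right)} = \frac{1}{139} + 18 = \frac{2503}{139}$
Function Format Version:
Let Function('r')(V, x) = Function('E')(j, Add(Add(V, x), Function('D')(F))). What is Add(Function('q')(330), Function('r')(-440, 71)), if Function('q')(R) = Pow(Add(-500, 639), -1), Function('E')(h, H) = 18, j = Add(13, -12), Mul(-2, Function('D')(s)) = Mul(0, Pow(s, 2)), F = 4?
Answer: Rational(2503, 139) ≈ 18.007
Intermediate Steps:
Function('D')(s) = 0 (Function('D')(s) = Mul(Rational(-1, 2), Mul(0, Pow(s, 2))) = Mul(Rational(-1, 2), 0) = 0)
j = 1
Function('q')(R) = Rational(1, 139) (Function('q')(R) = Pow(139, -1) = Rational(1, 139))
Function('r')(V, x) = 18
Add(Function('q')(330), Function('r')(-440, 71)) = Add(Rational(1, 139), 18) = Rational(2503, 139)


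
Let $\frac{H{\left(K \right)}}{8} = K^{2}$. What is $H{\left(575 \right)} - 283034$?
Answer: $2361966$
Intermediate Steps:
$H{\left(K \right)} = 8 K^{2}$
$H{\left(575 \right)} - 283034 = 8 \cdot 575^{2} - 283034 = 8 \cdot 330625 - 283034 = 2645000 - 283034 = 2361966$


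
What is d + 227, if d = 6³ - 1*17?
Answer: 426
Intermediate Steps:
d = 199 (d = 216 - 17 = 199)
d + 227 = 199 + 227 = 426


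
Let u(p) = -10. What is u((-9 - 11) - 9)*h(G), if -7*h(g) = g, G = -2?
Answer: -20/7 ≈ -2.8571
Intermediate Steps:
h(g) = -g/7
u((-9 - 11) - 9)*h(G) = -(-10)*(-2)/7 = -10*2/7 = -20/7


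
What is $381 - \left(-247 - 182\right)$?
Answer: $810$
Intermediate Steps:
$381 - \left(-247 - 182\right) = 381 - -429 = 381 + 429 = 810$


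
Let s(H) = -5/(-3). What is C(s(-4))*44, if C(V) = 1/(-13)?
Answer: -44/13 ≈ -3.3846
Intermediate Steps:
s(H) = 5/3 (s(H) = -5*(-⅓) = 5/3)
C(V) = -1/13
C(s(-4))*44 = -1/13*44 = -44/13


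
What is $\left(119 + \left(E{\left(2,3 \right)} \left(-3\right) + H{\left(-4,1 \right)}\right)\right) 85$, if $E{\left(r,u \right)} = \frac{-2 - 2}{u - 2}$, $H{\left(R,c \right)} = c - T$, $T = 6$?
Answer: $10710$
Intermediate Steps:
$H{\left(R,c \right)} = -6 + c$ ($H{\left(R,c \right)} = c - 6 = -6 + c$)
$E{\left(r,u \right)} = - \frac{4}{-2 + u}$
$\left(119 + \left(E{\left(2,3 \right)} \left(-3\right) + H{\left(-4,1 \right)}\right)\right) 85 = \left(119 + \left(- \frac{4}{-2 + 3} \left(-3\right) + \left(-6 + 1\right)\right)\right) 85 = \left(119 - \left(5 - - \frac{4}{1} \left(-3\right)\right)\right) 85 = \left(119 - \left(5 - \left(-4\right) 1 \left(-3\right)\right)\right) 85 = \left(119 - -7\right) 85 = \left(119 + \left(12 - 5\right)\right) 85 = \left(119 + 7\right) 85 = 126 \cdot 85 = 10710$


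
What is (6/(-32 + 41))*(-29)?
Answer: -58/3 ≈ -19.333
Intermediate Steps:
(6/(-32 + 41))*(-29) = (6/9)*(-29) = (6*(1/9))*(-29) = (2/3)*(-29) = -58/3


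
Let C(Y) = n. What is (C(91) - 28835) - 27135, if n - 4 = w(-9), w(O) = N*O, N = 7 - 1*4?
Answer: -55993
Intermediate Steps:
N = 3 (N = 7 - 4 = 3)
w(O) = 3*O
n = -23 (n = 4 + 3*(-9) = 4 - 27 = -23)
C(Y) = -23
(C(91) - 28835) - 27135 = (-23 - 28835) - 27135 = -28858 - 27135 = -55993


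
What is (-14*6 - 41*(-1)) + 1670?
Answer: 1627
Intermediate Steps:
(-14*6 - 41*(-1)) + 1670 = (-84 + 41) + 1670 = -43 + 1670 = 1627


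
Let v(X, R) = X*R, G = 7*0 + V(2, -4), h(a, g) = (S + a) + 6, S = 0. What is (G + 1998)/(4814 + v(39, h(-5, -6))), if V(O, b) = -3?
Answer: 1995/4853 ≈ 0.41109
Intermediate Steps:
h(a, g) = 6 + a (h(a, g) = (0 + a) + 6 = a + 6 = 6 + a)
G = -3 (G = 7*0 - 3 = 0 - 3 = -3)
v(X, R) = R*X
(G + 1998)/(4814 + v(39, h(-5, -6))) = (-3 + 1998)/(4814 + (6 - 5)*39) = 1995/(4814 + 1*39) = 1995/(4814 + 39) = 1995/4853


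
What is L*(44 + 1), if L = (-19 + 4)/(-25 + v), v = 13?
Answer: 225/4 ≈ 56.250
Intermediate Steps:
L = 5/4 (L = (-19 + 4)/(-25 + 13) = -15/(-12) = -15*(-1/12) = 5/4 ≈ 1.2500)
L*(44 + 1) = 5*(44 + 1)/4 = (5/4)*45 = 225/4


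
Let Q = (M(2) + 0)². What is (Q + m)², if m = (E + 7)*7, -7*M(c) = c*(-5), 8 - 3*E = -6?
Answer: 151413025/21609 ≈ 7006.9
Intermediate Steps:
E = 14/3 (E = 8/3 - ⅓*(-6) = 8/3 + 2 = 14/3 ≈ 4.6667)
M(c) = 5*c/7 (M(c) = -c*(-5)/7 = -(-5)*c/7 = 5*c/7)
Q = 100/49 (Q = ((5/7)*2 + 0)² = (10/7 + 0)² = (10/7)² = 100/49 ≈ 2.0408)
m = 245/3 (m = (14/3 + 7)*7 = (35/3)*7 = 245/3 ≈ 81.667)
(Q + m)² = (100/49 + 245/3)² = (12305/147)² = 151413025/21609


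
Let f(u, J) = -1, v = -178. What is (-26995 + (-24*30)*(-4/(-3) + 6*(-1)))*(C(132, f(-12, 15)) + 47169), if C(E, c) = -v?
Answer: -1119046345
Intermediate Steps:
C(E, c) = 178 (C(E, c) = -1*(-178) = 178)
(-26995 + (-24*30)*(-4/(-3) + 6*(-1)))*(C(132, f(-12, 15)) + 47169) = (-26995 + (-24*30)*(-4/(-3) + 6*(-1)))*(178 + 47169) = (-26995 - 720*(-4*(-⅓) - 6))*47347 = (-26995 - 720*(4/3 - 6))*47347 = (-26995 - 720*(-14/3))*47347 = (-26995 + 3360)*47347 = -23635*47347 = -1119046345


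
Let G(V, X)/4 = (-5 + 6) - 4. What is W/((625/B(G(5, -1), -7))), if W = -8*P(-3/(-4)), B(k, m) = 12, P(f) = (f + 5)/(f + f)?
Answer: -368/625 ≈ -0.58880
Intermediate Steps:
G(V, X) = -12 (G(V, X) = 4*((-5 + 6) - 4) = 4*(1 - 4) = 4*(-3) = -12)
P(f) = (5 + f)/(2*f) (P(f) = (5 + f)/((2*f)) = (5 + f)*(1/(2*f)) = (5 + f)/(2*f))
W = -92/3 (W = -4*(5 - 3/(-4))/((-3/(-4))) = -4*(5 - 3*(-¼))/((-3*(-¼))) = -4*(5 + ¾)/¾ = -4*4*23/(3*4) = -8*23/6 = -92/3 ≈ -30.667)
W/((625/B(G(5, -1), -7))) = -92/(3*(625/12)) = -92/(3*(625*(1/12))) = -92/(3*625/12) = -92/3*12/625 = -368/625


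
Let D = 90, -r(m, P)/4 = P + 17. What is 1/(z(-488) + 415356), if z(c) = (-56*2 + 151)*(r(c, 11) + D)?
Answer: 1/414498 ≈ 2.4126e-6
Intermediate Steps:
r(m, P) = -68 - 4*P (r(m, P) = -4*(P + 17) = -4*(17 + P) = -68 - 4*P)
z(c) = -858 (z(c) = (-56*2 + 151)*((-68 - 4*11) + 90) = (-112 + 151)*((-68 - 44) + 90) = 39*(-112 + 90) = 39*(-22) = -858)
1/(z(-488) + 415356) = 1/(-858 + 415356) = 1/414498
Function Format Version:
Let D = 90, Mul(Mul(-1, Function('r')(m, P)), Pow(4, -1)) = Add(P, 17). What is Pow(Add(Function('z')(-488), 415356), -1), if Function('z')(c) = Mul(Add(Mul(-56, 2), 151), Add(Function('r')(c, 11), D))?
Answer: Rational(1, 414498) ≈ 2.4126e-6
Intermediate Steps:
Function('r')(m, P) = Add(-68, Mul(-4, P)) (Function('r')(m, P) = Mul(-4, Add(P, 17)) = Mul(-4, Add(17, P)) = Add(-68, Mul(-4, P)))
Function('z')(c) = -858 (Function('z')(c) = Mul(Add(Mul(-56, 2), 151), Add(Add(-68, Mul(-4, 11)), 90)) = Mul(Add(-112, 151), Add(Add(-68, -44), 90)) = Mul(39, Add(-112, 90)) = Mul(39, -22) = -858)
Pow(Add(Function('z')(-488), 415356), -1) = Pow(Add(-858, 415356), -1) = Pow(414498, -1) = Rational(1, 414498)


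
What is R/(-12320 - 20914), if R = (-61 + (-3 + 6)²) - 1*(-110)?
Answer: -1/573 ≈ -0.0017452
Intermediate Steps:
R = 58 (R = (-61 + 3²) + 110 = (-61 + 9) + 110 = -52 + 110 = 58)
R/(-12320 - 20914) = 58/(-12320 - 20914) = 58/(-33234) = -1/33234*58 = -1/573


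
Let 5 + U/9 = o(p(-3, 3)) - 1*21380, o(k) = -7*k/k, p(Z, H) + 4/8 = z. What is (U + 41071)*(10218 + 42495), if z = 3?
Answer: -7983752841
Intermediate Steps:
p(Z, H) = 5/2 (p(Z, H) = -½ + 3 = 5/2)
o(k) = -7 (o(k) = -7*1 = -7)
U = -192528 (U = -45 + 9*(-7 - 1*21380) = -45 + 9*(-7 - 21380) = -45 + 9*(-21387) = -45 - 192483 = -192528)
(U + 41071)*(10218 + 42495) = (-192528 + 41071)*(10218 + 42495) = -151457*52713 = -7983752841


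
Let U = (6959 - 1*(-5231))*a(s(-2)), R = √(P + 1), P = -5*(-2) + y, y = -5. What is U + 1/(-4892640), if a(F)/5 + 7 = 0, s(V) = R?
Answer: -2087444856001/4892640 ≈ -4.2665e+5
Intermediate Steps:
P = 5 (P = -5*(-2) - 5 = 10 - 5 = 5)
R = √6 (R = √(5 + 1) = √6 ≈ 2.4495)
s(V) = √6
a(F) = -35 (a(F) = -35 + 5*0 = -35 + 0 = -35)
U = -426650 (U = (6959 - 1*(-5231))*(-35) = (6959 + 5231)*(-35) = 12190*(-35) = -426650)
U + 1/(-4892640) = -426650 + 1/(-4892640) = -426650 - 1/4892640 = -2087444856001/4892640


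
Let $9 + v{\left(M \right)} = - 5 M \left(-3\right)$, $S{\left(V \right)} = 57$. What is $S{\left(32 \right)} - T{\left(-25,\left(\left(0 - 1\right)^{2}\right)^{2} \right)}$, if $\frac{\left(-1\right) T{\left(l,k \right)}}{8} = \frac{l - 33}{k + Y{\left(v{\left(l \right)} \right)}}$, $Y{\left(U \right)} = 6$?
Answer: $- \frac{65}{7} \approx -9.2857$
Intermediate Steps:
$v{\left(M \right)} = -9 + 15 M$ ($v{\left(M \right)} = -9 + - 5 M \left(-3\right) = -9 + 15 M$)
$T{\left(l,k \right)} = - \frac{8 \left(-33 + l\right)}{6 + k}$ ($T{\left(l,k \right)} = - 8 \frac{l - 33}{k + 6} = - 8 \frac{-33 + l}{6 + k} = - \frac{8 \left(-33 + l\right)}{6 + k}$)
$S{\left(32 \right)} - T{\left(-25,\left(\left(0 - 1\right)^{2}\right)^{2} \right)} = 57 - \frac{8 \left(33 - -25\right)}{6 + \left(\left(0 - 1\right)^{2}\right)^{2}} = 57 - \frac{8 \left(33 + 25\right)}{6 + \left(\left(-1\right)^{2}\right)^{2}} = 57 - 8 \frac{1}{6 + 1^{2}} \cdot 58 = 57 - 8 \frac{1}{6 + 1} \cdot 58 = 57 - 8 \cdot \frac{1}{7} \cdot 58 = 57 - \frac{464}{7} = - \frac{65}{7}$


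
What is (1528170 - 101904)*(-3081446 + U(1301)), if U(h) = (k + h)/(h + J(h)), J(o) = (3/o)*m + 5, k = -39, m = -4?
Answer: -3733725323042358246/849547 ≈ -4.3950e+12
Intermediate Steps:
J(o) = 5 - 12/o (J(o) = (3/o)*(-4) + 5 = -12/o + 5 = 5 - 12/o)
U(h) = (-39 + h)/(5 + h - 12/h) (U(h) = (-39 + h)/(h + (5 - 12/h)) = (-39 + h)/(5 + h - 12/h))
(1528170 - 101904)*(-3081446 + U(1301)) = (1528170 - 101904)*(-3081446 + 1301*(-39 + 1301)/(-12 + 1301*(5 + 1301))) = 1426266*(-3081446 + 1301*1262/(-12 + 1301*1306)) = 1426266*(-3081446 + 1301*1262/(-12 + 1699106)) = 1426266*(-3081446 + 1301*1262/1699094) = 1426266*(-3081446 + 1301*(1/1699094)*1262) = 1426266*(-3081446 + 820931/849547) = 1426266*(-2617832384031/849547) = -3733725323042358246/849547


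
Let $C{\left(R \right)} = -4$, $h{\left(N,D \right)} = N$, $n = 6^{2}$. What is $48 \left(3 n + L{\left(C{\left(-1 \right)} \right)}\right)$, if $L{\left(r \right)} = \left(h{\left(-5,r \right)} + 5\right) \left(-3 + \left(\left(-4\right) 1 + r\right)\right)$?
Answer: $5184$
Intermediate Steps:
$n = 36$
$L{\left(r \right)} = 0$ ($L{\left(r \right)} = \left(-5 + 5\right) \left(-3 + \left(\left(-4\right) 1 + r\right)\right) = 0 \left(-3 + \left(-4 + r\right)\right) = 0 \left(-7 + r\right) = 0$)
$48 \left(3 n + L{\left(C{\left(-1 \right)} \right)}\right) = 48 \left(3 \cdot 36 + 0\right) = 48 \left(108 + 0\right) = 48 \cdot 108 = 5184$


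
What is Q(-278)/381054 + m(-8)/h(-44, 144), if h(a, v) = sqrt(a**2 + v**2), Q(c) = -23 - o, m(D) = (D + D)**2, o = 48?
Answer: -71/381054 + 64*sqrt(1417)/1417 ≈ 1.7000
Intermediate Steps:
m(D) = 4*D**2 (m(D) = (2*D)**2 = 4*D**2)
Q(c) = -71 (Q(c) = -23 - 1*48 = -23 - 48 = -71)
Q(-278)/381054 + m(-8)/h(-44, 144) = -71/381054 + (4*(-8)**2)/(sqrt((-44)**2 + 144**2)) = -71*1/381054 + (4*64)/(sqrt(1936 + 20736)) = -71/381054 + 256/(sqrt(22672)) = -71/381054 + 256/((4*sqrt(1417))) = -71/381054 + 256*(sqrt(1417)/5668) = -71/381054 + 64*sqrt(1417)/1417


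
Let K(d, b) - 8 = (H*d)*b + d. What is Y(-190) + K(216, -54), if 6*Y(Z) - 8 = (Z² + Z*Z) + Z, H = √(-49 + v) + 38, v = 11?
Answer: -431005 - 11664*I*√38 ≈ -4.3101e+5 - 71902.0*I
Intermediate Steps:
H = 38 + I*√38 (H = √(-49 + 11) + 38 = √(-38) + 38 = I*√38 + 38 = 38 + I*√38 ≈ 38.0 + 6.1644*I)
K(d, b) = 8 + d + b*d*(38 + I*√38) (K(d, b) = 8 + (((38 + I*√38)*d)*b + d) = 8 + ((d*(38 + I*√38))*b + d) = 8 + (b*d*(38 + I*√38) + d) = 8 + (d + b*d*(38 + I*√38)) = 8 + d + b*d*(38 + I*√38))
Y(Z) = 4/3 + Z²/3 + Z/6 (Y(Z) = 4/3 + ((Z² + Z*Z) + Z)/6 = 4/3 + ((Z² + Z²) + Z)/6 = 4/3 + (2*Z² + Z)/6 = 4/3 + (Z + 2*Z²)/6 = 4/3 + (Z²/3 + Z/6) = 4/3 + Z²/3 + Z/6)
Y(-190) + K(216, -54) = (4/3 + (⅓)*(-190)² + (⅙)*(-190)) + (8 + 216 - 54*216*(38 + I*√38)) = (4/3 + (⅓)*36100 - 95/3) + (8 + 216 + (-443232 - 11664*I*√38)) = (4/3 + 36100/3 - 95/3) + (-443008 - 11664*I*√38) = 12003 + (-443008 - 11664*I*√38) = -431005 - 11664*I*√38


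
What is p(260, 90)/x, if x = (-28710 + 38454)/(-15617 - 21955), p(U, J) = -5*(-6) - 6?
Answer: -18786/203 ≈ -92.542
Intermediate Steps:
p(U, J) = 24 (p(U, J) = 30 - 6 = 24)
x = -812/3131 (x = 9744/(-37572) = 9744*(-1/37572) = -812/3131 ≈ -0.25934)
p(260, 90)/x = 24/(-812/3131) = 24*(-3131/812) = -18786/203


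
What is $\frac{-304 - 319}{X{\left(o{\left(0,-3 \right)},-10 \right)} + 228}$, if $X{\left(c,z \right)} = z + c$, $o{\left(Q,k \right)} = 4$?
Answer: $- \frac{623}{222} \approx -2.8063$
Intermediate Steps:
$X{\left(c,z \right)} = c + z$
$\frac{-304 - 319}{X{\left(o{\left(0,-3 \right)},-10 \right)} + 228} = \frac{-304 - 319}{\left(4 - 10\right) + 228} = - \frac{623}{-6 + 228} = - \frac{623}{222}$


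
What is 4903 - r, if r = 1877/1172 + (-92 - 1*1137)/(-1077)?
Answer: 6185320415/1262244 ≈ 4900.3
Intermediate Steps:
r = 3461917/1262244 (r = 1877*(1/1172) + (-92 - 1137)*(-1/1077) = 1877/1172 - 1229*(-1/1077) = 1877/1172 + 1229/1077 = 3461917/1262244 ≈ 2.7427)
4903 - r = 4903 - 1*3461917/1262244 = 4903 - 3461917/1262244 = 6185320415/1262244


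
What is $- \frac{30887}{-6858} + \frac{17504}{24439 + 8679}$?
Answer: $\frac{571479049}{113561622} \approx 5.0323$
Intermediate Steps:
$- \frac{30887}{-6858} + \frac{17504}{24439 + 8679} = \left(-30887\right) \left(- \frac{1}{6858}\right) + \frac{17504}{33118} = \frac{30887}{6858} + 17504 \cdot \frac{1}{33118} = \frac{30887}{6858} + \frac{8752}{16559} = \frac{571479049}{113561622}$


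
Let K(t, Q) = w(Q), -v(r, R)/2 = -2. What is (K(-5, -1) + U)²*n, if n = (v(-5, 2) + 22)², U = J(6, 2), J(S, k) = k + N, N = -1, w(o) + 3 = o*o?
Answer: 676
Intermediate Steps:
w(o) = -3 + o² (w(o) = -3 + o*o = -3 + o²)
v(r, R) = 4 (v(r, R) = -2*(-2) = 4)
J(S, k) = -1 + k (J(S, k) = k - 1 = -1 + k)
U = 1 (U = -1 + 2 = 1)
K(t, Q) = -3 + Q²
n = 676 (n = (4 + 22)² = 26² = 676)
(K(-5, -1) + U)²*n = ((-3 + (-1)²) + 1)²*676 = ((-3 + 1) + 1)²*676 = (-2 + 1)²*676 = (-1)²*676 = 1*676 = 676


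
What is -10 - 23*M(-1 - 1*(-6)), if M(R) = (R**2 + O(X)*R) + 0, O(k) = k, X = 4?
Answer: -1045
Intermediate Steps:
M(R) = R**2 + 4*R (M(R) = (R**2 + 4*R) + 0 = R**2 + 4*R)
-10 - 23*M(-1 - 1*(-6)) = -10 - 23*(-1 - 1*(-6))*(4 + (-1 - 1*(-6))) = -10 - 23*(-1 + 6)*(4 + (-1 + 6)) = -10 - 115*(4 + 5) = -10 - 115*9 = -10 - 23*45 = -10 - 1035 = -1045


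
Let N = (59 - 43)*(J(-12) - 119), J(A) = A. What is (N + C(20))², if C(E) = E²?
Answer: 2876416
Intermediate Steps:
N = -2096 (N = (59 - 43)*(-12 - 119) = 16*(-131) = -2096)
(N + C(20))² = (-2096 + 20²)² = (-2096 + 400)² = (-1696)² = 2876416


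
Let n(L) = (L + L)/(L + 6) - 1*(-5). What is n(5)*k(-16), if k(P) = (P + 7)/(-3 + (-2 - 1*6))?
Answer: 585/121 ≈ 4.8347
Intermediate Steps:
n(L) = 5 + 2*L/(6 + L) (n(L) = (2*L)/(6 + L) + 5 = 2*L/(6 + L) + 5 = 5 + 2*L/(6 + L))
k(P) = -7/11 - P/11 (k(P) = (7 + P)/(-3 + (-2 - 6)) = (7 + P)/(-3 - 8) = (7 + P)/(-11) = (7 + P)*(-1/11) = -7/11 - P/11)
n(5)*k(-16) = ((30 + 7*5)/(6 + 5))*(-7/11 - 1/11*(-16)) = ((30 + 35)/11)*(-7/11 + 16/11) = ((1/11)*65)*(9/11) = (65/11)*(9/11) = 585/121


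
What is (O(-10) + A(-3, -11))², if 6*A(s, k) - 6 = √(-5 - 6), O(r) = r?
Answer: (54 - I*√11)²/36 ≈ 80.694 - 9.9499*I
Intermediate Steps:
A(s, k) = 1 + I*√11/6 (A(s, k) = 1 + √(-5 - 6)/6 = 1 + √(-11)/6 = 1 + (I*√11)/6 = 1 + I*√11/6)
(O(-10) + A(-3, -11))² = (-10 + (1 + I*√11/6))² = (-9 + I*√11/6)²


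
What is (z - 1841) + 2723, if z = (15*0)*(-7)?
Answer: 882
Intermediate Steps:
z = 0 (z = 0*(-7) = 0)
(z - 1841) + 2723 = (0 - 1841) + 2723 = -1841 + 2723 = 882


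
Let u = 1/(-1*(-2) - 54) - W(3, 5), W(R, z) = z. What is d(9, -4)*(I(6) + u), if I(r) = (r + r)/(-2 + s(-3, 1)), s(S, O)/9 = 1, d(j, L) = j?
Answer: -10827/364 ≈ -29.745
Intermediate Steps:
s(S, O) = 9 (s(S, O) = 9*1 = 9)
I(r) = 2*r/7 (I(r) = (r + r)/(-2 + 9) = (2*r)/7 = (2*r)*(1/7) = 2*r/7)
u = -261/52 (u = 1/(-1*(-2) - 54) - 1*5 = 1/(2 - 54) - 5 = 1/(-52) - 5 = -1/52 - 5 = -261/52 ≈ -5.0192)
d(9, -4)*(I(6) + u) = 9*((2/7)*6 - 261/52) = 9*(12/7 - 261/52) = 9*(-1203/364) = -10827/364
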